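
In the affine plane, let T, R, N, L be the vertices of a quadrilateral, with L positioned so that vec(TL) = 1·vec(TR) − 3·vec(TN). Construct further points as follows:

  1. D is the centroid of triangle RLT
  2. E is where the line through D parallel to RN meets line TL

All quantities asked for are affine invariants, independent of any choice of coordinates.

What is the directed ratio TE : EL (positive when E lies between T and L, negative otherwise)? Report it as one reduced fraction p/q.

TE:EL = 1/5

Set T = (0, 0), R = (1, 0), N = (0, 1), L = (1, -3); any affine frame gives the same invariant.
1. D is the centroid of triangle RLT ⇒ D = (2/3, -1)
2. E is where the line through D parallel to RN meets line TL ⇒ E = (1/6, -1/2)
E = T + t·(L−T) with t = 1/6, so TE:EL = t:(1−t) = 1/6:5/6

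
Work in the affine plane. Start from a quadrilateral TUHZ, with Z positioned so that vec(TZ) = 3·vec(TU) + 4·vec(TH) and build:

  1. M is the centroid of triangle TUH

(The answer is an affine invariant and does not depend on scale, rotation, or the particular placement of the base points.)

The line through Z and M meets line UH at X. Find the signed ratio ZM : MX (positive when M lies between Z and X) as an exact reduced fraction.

ZM:MX = -19

Assign T = (0, 0), U = (1, 0), H = (0, 1), Z = (3, 4) — the answer is frame-independent, so this choice is without loss of generality.
1. M is the centroid of triangle TUH ⇒ M = (1/3, 1/3)
line ZM meets UH at X = (9/19, 10/19)
M = Z + t·(X−Z) with t = 19/18, so ZM:MX = 19/18:-1/18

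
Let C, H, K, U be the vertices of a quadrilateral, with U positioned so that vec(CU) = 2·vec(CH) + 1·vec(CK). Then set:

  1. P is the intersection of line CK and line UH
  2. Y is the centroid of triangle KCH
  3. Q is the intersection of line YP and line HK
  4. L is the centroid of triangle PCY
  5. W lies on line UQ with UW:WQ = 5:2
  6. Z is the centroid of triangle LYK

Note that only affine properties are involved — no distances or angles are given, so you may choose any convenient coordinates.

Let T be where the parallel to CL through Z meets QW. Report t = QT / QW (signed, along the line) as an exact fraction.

Choose coordinates C = (0, 0), H = (1, 0), K = (0, 1), U = (2, 1).
1. P is the intersection of line CK and line UH ⇒ P = (0, -1)
2. Y is the centroid of triangle KCH ⇒ Y = (1/3, 1/3)
3. Q is the intersection of line YP and line HK ⇒ Q = (2/5, 3/5)
4. L is the centroid of triangle PCY ⇒ L = (1/9, -2/9)
5. W lies on line UQ with UW:WQ = 5:2 ⇒ W = (6/7, 5/7)
6. Z is the centroid of triangle LYK ⇒ Z = (4/27, 10/27)
through Z parallel to CL: direction (1/9, -2/9); meets QW at T = (2/27, 14/27)
T = Q + t·(W−Q) with t = -77/108

t = -77/108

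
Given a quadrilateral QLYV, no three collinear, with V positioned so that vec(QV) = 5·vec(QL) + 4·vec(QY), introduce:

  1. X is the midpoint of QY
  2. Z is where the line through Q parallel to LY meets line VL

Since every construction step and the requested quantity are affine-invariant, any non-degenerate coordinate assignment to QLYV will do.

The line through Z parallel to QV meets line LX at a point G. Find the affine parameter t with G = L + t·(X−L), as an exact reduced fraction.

Set Q = (0, 0), L = (1, 0), Y = (0, 1), V = (5, 4); any affine frame gives the same invariant.
1. X is the midpoint of QY ⇒ X = (0, 1/2)
2. Z is where the line through Q parallel to LY meets line VL ⇒ Z = (1/2, -1/2)
through Z parallel to QV: direction (5, 4); meets LX at G = (14/13, -1/26)
G = L + t·(X−L) with t = -1/13

t = -1/13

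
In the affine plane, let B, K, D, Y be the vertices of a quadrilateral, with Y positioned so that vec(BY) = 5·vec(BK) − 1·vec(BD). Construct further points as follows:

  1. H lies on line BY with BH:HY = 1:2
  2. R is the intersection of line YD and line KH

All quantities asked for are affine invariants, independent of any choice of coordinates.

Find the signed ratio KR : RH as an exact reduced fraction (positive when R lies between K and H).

Choose coordinates B = (0, 0), K = (1, 0), D = (0, 1), Y = (5, -1).
1. H lies on line BY with BH:HY = 1:2 ⇒ H = (5/3, -1/3)
2. R is the intersection of line YD and line KH ⇒ R = (-5, 3)
R = K + t·(H−K) with t = -9, so KR:RH = t:(1−t) = -9:10

KR:RH = -9/10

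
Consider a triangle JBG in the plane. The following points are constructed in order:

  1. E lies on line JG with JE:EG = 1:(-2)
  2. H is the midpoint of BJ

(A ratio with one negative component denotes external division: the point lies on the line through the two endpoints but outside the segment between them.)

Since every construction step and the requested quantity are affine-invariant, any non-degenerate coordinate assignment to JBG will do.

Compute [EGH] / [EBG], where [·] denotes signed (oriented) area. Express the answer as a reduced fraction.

Set J = (0, 0), B = (1, 0), G = (0, 1); any affine frame gives the same invariant.
1. E lies on line JG with JE:EG = 1:(-2) ⇒ E = (0, -1)
2. H is the midpoint of BJ ⇒ H = (1/2, 0)
2·[EGH] = -1, 2·[EBG] = 2
[EGH]:[EBG] = -1:2 = -1/2

[EGH]:[EBG] = -1/2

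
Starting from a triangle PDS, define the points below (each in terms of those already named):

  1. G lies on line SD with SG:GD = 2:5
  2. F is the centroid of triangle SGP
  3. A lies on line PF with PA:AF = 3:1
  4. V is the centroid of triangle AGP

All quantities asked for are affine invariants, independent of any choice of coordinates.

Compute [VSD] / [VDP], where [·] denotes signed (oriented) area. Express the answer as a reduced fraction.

Assign P = (0, 0), D = (1, 0), S = (0, 1) — the answer is frame-independent, so this choice is without loss of generality.
1. G lies on line SD with SG:GD = 2:5 ⇒ G = (2/7, 5/7)
2. F is the centroid of triangle SGP ⇒ F = (2/21, 4/7)
3. A lies on line PF with PA:AF = 3:1 ⇒ A = (1/14, 3/7)
4. V is the centroid of triangle AGP ⇒ V = (5/42, 8/21)
2·[VSD] = -1/2, 2·[VDP] = -8/21
[VSD]:[VDP] = -1/2:-8/21 = 21/16

[VSD]:[VDP] = 21/16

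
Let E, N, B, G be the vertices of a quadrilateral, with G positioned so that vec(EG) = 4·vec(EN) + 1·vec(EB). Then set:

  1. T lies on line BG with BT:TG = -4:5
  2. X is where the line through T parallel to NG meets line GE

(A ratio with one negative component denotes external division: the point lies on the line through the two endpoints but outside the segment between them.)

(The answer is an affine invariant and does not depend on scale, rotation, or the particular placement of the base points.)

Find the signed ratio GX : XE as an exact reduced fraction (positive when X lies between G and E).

GX:XE = -20/19

Set E = (0, 0), N = (1, 0), B = (0, 1), G = (4, 1); any affine frame gives the same invariant.
1. T lies on line BG with BT:TG = -4:5 ⇒ T = (-16, 1)
2. X is where the line through T parallel to NG meets line GE ⇒ X = (-76, -19)
X = G + t·(E−G) with t = 20, so GX:XE = t:(1−t) = 20:-19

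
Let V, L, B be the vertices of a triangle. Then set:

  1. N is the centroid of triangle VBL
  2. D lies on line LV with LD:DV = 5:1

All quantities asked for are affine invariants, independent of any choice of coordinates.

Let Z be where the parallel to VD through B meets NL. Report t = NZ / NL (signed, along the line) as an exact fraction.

Choose coordinates V = (0, 0), L = (1, 0), B = (0, 1).
1. N is the centroid of triangle VBL ⇒ N = (1/3, 1/3)
2. D lies on line LV with LD:DV = 5:1 ⇒ D = (1/6, 0)
through B parallel to VD: direction (1/6, 0); meets NL at Z = (-1, 1)
Z = N + t·(L−N) with t = -2

t = -2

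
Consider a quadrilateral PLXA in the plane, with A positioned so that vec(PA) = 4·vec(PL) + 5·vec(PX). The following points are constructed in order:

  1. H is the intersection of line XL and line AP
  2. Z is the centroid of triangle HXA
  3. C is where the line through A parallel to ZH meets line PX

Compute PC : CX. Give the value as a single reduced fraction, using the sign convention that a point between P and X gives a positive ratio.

Set P = (0, 0), L = (1, 0), X = (0, 1), A = (4, 5); any affine frame gives the same invariant.
1. H is the intersection of line XL and line AP ⇒ H = (4/9, 5/9)
2. Z is the centroid of triangle HXA ⇒ Z = (40/27, 59/27)
3. C is where the line through A parallel to ZH meets line PX ⇒ C = (0, -9/7)
C = P + t·(X−P) with t = -9/7, so PC:CX = t:(1−t) = -9/7:16/7

PC:CX = -9/16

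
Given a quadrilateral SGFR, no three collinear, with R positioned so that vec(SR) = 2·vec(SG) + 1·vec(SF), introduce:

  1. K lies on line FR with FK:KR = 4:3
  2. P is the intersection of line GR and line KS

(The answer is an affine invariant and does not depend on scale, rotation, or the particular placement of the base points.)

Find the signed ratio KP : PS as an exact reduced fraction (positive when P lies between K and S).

KP:PS = -6/7

Work in coordinates with S = (0, 0), G = (1, 0), F = (0, 1), R = (2, 1).
1. K lies on line FR with FK:KR = 4:3 ⇒ K = (8/7, 1)
2. P is the intersection of line GR and line KS ⇒ P = (8, 7)
P = K + t·(S−K) with t = -6, so KP:PS = t:(1−t) = -6:7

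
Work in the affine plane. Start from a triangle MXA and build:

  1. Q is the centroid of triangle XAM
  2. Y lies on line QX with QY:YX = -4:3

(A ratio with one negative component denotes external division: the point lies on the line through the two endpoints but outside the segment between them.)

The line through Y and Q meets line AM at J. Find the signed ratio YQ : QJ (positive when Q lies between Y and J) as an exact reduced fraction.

Work in coordinates with M = (0, 0), X = (1, 0), A = (0, 1).
1. Q is the centroid of triangle XAM ⇒ Q = (1/3, 1/3)
2. Y lies on line QX with QY:YX = -4:3 ⇒ Y = (3, -1)
line YQ meets AM at J = (0, 1/2)
Q = Y + t·(J−Y) with t = 8/9, so YQ:QJ = 8/9:1/9

YQ:QJ = 8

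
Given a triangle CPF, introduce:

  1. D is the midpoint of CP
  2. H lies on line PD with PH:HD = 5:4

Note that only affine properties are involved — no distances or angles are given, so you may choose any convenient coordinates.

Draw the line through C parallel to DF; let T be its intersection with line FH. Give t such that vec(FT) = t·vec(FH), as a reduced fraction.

t = -9/4

Choose coordinates C = (0, 0), P = (1, 0), F = (0, 1).
1. D is the midpoint of CP ⇒ D = (1/2, 0)
2. H lies on line PD with PH:HD = 5:4 ⇒ H = (13/18, 0)
through C parallel to DF: direction (-1/2, 1); meets FH at T = (-13/8, 13/4)
T = F + t·(H−F) with t = -9/4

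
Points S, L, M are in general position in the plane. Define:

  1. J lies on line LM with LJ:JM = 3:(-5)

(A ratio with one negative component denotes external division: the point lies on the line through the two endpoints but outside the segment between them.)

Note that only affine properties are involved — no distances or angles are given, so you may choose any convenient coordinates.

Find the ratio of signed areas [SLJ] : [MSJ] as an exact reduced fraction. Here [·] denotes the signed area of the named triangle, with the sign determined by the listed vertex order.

Choose coordinates S = (0, 0), L = (1, 0), M = (0, 1).
1. J lies on line LM with LJ:JM = 3:(-5) ⇒ J = (5/2, -3/2)
2·[SLJ] = -3/2, 2·[MSJ] = 5/2
[SLJ]:[MSJ] = -3/2:5/2 = -3/5

[SLJ]:[MSJ] = -3/5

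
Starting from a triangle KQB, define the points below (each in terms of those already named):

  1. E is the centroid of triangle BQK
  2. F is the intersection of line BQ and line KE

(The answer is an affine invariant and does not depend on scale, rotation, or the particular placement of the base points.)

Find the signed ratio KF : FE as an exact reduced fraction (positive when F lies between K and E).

KF:FE = -3

Choose coordinates K = (0, 0), Q = (1, 0), B = (0, 1).
1. E is the centroid of triangle BQK ⇒ E = (1/3, 1/3)
2. F is the intersection of line BQ and line KE ⇒ F = (1/2, 1/2)
F = K + t·(E−K) with t = 3/2, so KF:FE = t:(1−t) = 3/2:-1/2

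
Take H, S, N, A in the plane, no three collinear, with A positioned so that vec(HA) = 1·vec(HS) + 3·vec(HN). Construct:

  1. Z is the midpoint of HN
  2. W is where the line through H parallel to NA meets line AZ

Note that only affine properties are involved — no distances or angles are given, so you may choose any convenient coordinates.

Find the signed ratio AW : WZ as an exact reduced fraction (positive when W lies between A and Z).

AW:WZ = -2

Assign H = (0, 0), S = (1, 0), N = (0, 1), A = (1, 3) — the answer is frame-independent, so this choice is without loss of generality.
1. Z is the midpoint of HN ⇒ Z = (0, 1/2)
2. W is where the line through H parallel to NA meets line AZ ⇒ W = (-1, -2)
W = A + t·(Z−A) with t = 2, so AW:WZ = t:(1−t) = 2:-1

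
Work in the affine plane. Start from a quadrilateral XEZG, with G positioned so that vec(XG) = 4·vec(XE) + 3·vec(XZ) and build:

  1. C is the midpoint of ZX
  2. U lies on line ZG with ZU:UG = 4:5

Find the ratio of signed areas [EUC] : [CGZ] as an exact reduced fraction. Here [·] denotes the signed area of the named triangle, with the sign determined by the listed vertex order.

Work in coordinates with X = (0, 0), E = (1, 0), Z = (0, 1), G = (4, 3).
1. C is the midpoint of ZX ⇒ C = (0, 1/2)
2. U lies on line ZG with ZU:UG = 4:5 ⇒ U = (16/9, 17/9)
2·[EUC] = 41/18, 2·[CGZ] = 2
[EUC]:[CGZ] = 41/18:2 = 41/36

[EUC]:[CGZ] = 41/36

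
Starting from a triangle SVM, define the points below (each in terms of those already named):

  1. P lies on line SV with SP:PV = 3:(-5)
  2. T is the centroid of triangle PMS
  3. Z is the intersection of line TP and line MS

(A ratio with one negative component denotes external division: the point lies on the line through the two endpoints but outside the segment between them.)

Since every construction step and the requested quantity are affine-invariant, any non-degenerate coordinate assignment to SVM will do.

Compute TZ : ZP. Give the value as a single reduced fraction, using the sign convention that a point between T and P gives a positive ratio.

TZ:ZP = -1/3

Choose coordinates S = (0, 0), V = (1, 0), M = (0, 1).
1. P lies on line SV with SP:PV = 3:(-5) ⇒ P = (-3/2, 0)
2. T is the centroid of triangle PMS ⇒ T = (-1/2, 1/3)
3. Z is the intersection of line TP and line MS ⇒ Z = (0, 1/2)
Z = T + t·(P−T) with t = -1/2, so TZ:ZP = t:(1−t) = -1/2:3/2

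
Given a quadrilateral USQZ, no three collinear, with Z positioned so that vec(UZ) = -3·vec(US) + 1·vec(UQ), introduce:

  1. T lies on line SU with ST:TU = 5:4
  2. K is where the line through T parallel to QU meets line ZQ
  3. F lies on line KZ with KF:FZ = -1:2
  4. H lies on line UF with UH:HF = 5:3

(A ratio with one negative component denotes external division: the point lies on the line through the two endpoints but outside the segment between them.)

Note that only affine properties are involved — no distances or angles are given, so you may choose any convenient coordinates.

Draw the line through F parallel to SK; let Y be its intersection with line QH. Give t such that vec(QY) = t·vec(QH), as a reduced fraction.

t = 7/4

Set U = (0, 0), S = (1, 0), Q = (0, 1), Z = (-3, 1); any affine frame gives the same invariant.
1. T lies on line SU with ST:TU = 5:4 ⇒ T = (4/9, 0)
2. K is where the line through T parallel to QU meets line ZQ ⇒ K = (4/9, 1)
3. F lies on line KZ with KF:FZ = -1:2 ⇒ F = (35/9, 1)
4. H lies on line UF with UH:HF = 5:3 ⇒ H = (175/72, 5/8)
through F parallel to SK: direction (-5/9, 1); meets QH at Y = (1225/288, 11/32)
Y = Q + t·(H−Q) with t = 7/4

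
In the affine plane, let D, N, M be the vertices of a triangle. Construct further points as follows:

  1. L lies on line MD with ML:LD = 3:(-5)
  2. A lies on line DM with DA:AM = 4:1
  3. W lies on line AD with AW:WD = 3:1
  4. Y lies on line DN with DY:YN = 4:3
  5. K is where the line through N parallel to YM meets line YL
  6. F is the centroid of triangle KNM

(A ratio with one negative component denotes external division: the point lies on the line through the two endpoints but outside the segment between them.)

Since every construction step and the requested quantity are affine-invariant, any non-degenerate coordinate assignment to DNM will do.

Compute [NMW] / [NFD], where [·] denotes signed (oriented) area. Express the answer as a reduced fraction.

Set D = (0, 0), N = (1, 0), M = (0, 1); any affine frame gives the same invariant.
1. L lies on line MD with ML:LD = 3:(-5) ⇒ L = (0, 5/2)
2. A lies on line DM with DA:AM = 4:1 ⇒ A = (0, 4/5)
3. W lies on line AD with AW:WD = 3:1 ⇒ W = (0, 1/5)
4. Y lies on line DN with DY:YN = 4:3 ⇒ Y = (4/7, 0)
5. K is where the line through N parallel to YM meets line YL ⇒ K = (2/7, 5/4)
6. F is the centroid of triangle KNM ⇒ F = (3/7, 3/4)
2·[NMW] = 4/5, 2·[NFD] = 3/4
[NMW]:[NFD] = 4/5:3/4 = 16/15

[NMW]:[NFD] = 16/15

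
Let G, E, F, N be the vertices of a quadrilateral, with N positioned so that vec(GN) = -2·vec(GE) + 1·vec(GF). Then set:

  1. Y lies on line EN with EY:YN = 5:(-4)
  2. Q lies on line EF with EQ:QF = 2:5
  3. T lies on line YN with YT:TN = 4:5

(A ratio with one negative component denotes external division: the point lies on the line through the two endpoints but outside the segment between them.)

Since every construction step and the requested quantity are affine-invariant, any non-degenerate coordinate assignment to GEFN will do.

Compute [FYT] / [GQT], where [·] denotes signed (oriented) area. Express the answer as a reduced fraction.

[FYT]:[GQT] = 32/43

Set G = (0, 0), E = (1, 0), F = (0, 1), N = (-2, 1); any affine frame gives the same invariant.
1. Y lies on line EN with EY:YN = 5:(-4) ⇒ Y = (-14, 5)
2. Q lies on line EF with EQ:QF = 2:5 ⇒ Q = (5/7, 2/7)
3. T lies on line YN with YT:TN = 4:5 ⇒ T = (-26/3, 29/9)
2·[FYT] = 32/9, 2·[GQT] = 43/9
[FYT]:[GQT] = 32/9:43/9 = 32/43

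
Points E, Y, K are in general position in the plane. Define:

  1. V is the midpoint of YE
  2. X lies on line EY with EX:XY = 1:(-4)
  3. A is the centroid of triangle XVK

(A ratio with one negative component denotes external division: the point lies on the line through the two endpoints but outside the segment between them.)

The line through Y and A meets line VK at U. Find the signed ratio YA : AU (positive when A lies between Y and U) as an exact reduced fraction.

YA:AU = -14/5

Assign E = (0, 0), Y = (1, 0), K = (0, 1) — the answer is frame-independent, so this choice is without loss of generality.
1. V is the midpoint of YE ⇒ V = (1/2, 0)
2. X lies on line EY with EX:XY = 1:(-4) ⇒ X = (-1/3, 0)
3. A is the centroid of triangle XVK ⇒ A = (1/18, 1/3)
line YA meets VK at U = (11/28, 3/14)
A = Y + t·(U−Y) with t = 14/9, so YA:AU = 14/9:-5/9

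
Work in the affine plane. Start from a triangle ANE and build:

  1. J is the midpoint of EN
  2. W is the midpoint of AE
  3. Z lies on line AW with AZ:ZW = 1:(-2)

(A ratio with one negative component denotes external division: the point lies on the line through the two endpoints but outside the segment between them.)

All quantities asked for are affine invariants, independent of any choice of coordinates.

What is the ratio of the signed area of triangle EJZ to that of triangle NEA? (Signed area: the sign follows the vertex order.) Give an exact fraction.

Choose coordinates A = (0, 0), N = (1, 0), E = (0, 1).
1. J is the midpoint of EN ⇒ J = (1/2, 1/2)
2. W is the midpoint of AE ⇒ W = (0, 1/2)
3. Z lies on line AW with AZ:ZW = 1:(-2) ⇒ Z = (0, -1/2)
2·[EJZ] = -3/4, 2·[NEA] = 1
[EJZ]:[NEA] = -3/4:1 = -3/4

[EJZ]:[NEA] = -3/4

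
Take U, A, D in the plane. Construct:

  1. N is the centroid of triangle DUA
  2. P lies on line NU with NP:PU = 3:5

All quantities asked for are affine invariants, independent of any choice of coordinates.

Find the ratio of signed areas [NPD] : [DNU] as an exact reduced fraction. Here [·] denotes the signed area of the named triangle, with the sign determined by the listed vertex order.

Set U = (0, 0), A = (1, 0), D = (0, 1); any affine frame gives the same invariant.
1. N is the centroid of triangle DUA ⇒ N = (1/3, 1/3)
2. P lies on line NU with NP:PU = 3:5 ⇒ P = (5/24, 5/24)
2·[NPD] = -1/8, 2·[DNU] = -1/3
[NPD]:[DNU] = -1/8:-1/3 = 3/8

[NPD]:[DNU] = 3/8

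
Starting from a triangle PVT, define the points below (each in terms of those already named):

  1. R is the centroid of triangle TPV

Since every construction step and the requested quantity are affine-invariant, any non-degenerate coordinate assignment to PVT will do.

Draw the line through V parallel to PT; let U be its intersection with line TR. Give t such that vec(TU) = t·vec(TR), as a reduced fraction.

t = 3

Work in coordinates with P = (0, 0), V = (1, 0), T = (0, 1).
1. R is the centroid of triangle TPV ⇒ R = (1/3, 1/3)
through V parallel to PT: direction (0, 1); meets TR at U = (1, -1)
U = T + t·(R−T) with t = 3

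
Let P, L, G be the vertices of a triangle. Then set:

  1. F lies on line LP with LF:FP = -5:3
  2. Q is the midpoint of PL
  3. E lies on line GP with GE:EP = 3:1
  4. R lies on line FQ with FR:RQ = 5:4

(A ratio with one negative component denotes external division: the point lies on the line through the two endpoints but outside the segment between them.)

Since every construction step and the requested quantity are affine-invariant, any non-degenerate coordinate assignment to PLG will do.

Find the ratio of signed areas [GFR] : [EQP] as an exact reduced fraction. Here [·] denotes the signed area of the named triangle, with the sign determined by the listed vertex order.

Choose coordinates P = (0, 0), L = (1, 0), G = (0, 1).
1. F lies on line LP with LF:FP = -5:3 ⇒ F = (-3/2, 0)
2. Q is the midpoint of PL ⇒ Q = (1/2, 0)
3. E lies on line GP with GE:EP = 3:1 ⇒ E = (0, 1/4)
4. R lies on line FQ with FR:RQ = 5:4 ⇒ R = (-7/18, 0)
2·[GFR] = 10/9, 2·[EQP] = -1/8
[GFR]:[EQP] = 10/9:-1/8 = -80/9

[GFR]:[EQP] = -80/9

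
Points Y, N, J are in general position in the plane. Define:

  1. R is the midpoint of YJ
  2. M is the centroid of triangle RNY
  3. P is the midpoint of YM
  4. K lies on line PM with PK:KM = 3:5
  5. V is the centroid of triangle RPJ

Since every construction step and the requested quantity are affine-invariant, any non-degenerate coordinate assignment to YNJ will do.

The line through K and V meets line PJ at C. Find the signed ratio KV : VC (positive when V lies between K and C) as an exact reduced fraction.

Set Y = (0, 0), N = (1, 0), J = (0, 1); any affine frame gives the same invariant.
1. R is the midpoint of YJ ⇒ R = (0, 1/2)
2. M is the centroid of triangle RNY ⇒ M = (1/3, 1/6)
3. P is the midpoint of YM ⇒ P = (1/6, 1/12)
4. K lies on line PM with PK:KM = 3:5 ⇒ K = (11/48, 11/96)
5. V is the centroid of triangle RPJ ⇒ V = (1/18, 19/36)
line KV meets PJ at C = (17/156, 125/312)
V = K + t·(C−K) with t = 13/9, so KV:VC = 13/9:-4/9

KV:VC = -13/4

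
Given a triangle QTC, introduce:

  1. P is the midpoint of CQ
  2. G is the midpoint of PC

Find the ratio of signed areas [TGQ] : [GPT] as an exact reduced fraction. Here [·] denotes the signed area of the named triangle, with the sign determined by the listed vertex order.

[TGQ]:[GPT] = 3

Set Q = (0, 0), T = (1, 0), C = (0, 1); any affine frame gives the same invariant.
1. P is the midpoint of CQ ⇒ P = (0, 1/2)
2. G is the midpoint of PC ⇒ G = (0, 3/4)
2·[TGQ] = 3/4, 2·[GPT] = 1/4
[TGQ]:[GPT] = 3/4:1/4 = 3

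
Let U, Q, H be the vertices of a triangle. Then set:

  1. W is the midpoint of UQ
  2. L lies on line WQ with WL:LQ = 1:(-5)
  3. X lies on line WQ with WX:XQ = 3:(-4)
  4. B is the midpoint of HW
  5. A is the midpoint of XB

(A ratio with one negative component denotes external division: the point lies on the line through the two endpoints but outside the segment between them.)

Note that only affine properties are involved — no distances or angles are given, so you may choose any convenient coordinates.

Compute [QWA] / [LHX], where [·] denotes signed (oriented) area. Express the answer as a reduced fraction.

[QWA]:[LHX] = -1/11

Set U = (0, 0), Q = (1, 0), H = (0, 1); any affine frame gives the same invariant.
1. W is the midpoint of UQ ⇒ W = (1/2, 0)
2. L lies on line WQ with WL:LQ = 1:(-5) ⇒ L = (3/8, 0)
3. X lies on line WQ with WX:XQ = 3:(-4) ⇒ X = (-1, 0)
4. B is the midpoint of HW ⇒ B = (1/4, 1/2)
5. A is the midpoint of XB ⇒ A = (-3/8, 1/4)
2·[QWA] = -1/8, 2·[LHX] = 11/8
[QWA]:[LHX] = -1/8:11/8 = -1/11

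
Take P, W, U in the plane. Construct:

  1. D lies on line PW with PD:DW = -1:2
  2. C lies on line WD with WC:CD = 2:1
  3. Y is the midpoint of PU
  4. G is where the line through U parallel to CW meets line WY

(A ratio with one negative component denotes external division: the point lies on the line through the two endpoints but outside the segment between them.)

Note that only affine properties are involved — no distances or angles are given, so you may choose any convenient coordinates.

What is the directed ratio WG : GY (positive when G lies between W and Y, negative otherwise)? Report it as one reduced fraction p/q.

Set P = (0, 0), W = (1, 0), U = (0, 1); any affine frame gives the same invariant.
1. D lies on line PW with PD:DW = -1:2 ⇒ D = (-1, 0)
2. C lies on line WD with WC:CD = 2:1 ⇒ C = (-1/3, 0)
3. Y is the midpoint of PU ⇒ Y = (0, 1/2)
4. G is where the line through U parallel to CW meets line WY ⇒ G = (-1, 1)
G = W + t·(Y−W) with t = 2, so WG:GY = t:(1−t) = 2:-1

WG:GY = -2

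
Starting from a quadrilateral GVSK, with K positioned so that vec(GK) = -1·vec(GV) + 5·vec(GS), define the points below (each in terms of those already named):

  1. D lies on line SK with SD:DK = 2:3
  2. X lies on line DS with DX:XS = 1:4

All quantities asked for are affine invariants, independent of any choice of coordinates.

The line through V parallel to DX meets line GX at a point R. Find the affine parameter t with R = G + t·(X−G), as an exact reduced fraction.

t = 4

Set G = (0, 0), V = (1, 0), S = (0, 1), K = (-1, 5); any affine frame gives the same invariant.
1. D lies on line SK with SD:DK = 2:3 ⇒ D = (-2/5, 13/5)
2. X lies on line DS with DX:XS = 1:4 ⇒ X = (-8/25, 57/25)
through V parallel to DX: direction (2/25, -8/25); meets GX at R = (-32/25, 228/25)
R = G + t·(X−G) with t = 4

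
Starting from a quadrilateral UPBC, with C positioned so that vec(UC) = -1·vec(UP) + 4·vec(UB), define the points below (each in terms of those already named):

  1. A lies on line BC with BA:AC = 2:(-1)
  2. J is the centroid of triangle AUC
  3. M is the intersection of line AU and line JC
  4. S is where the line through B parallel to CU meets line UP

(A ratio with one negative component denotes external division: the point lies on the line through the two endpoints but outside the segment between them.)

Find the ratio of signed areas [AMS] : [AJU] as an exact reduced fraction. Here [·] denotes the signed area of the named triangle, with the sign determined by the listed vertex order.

Choose coordinates U = (0, 0), P = (1, 0), B = (0, 1), C = (-1, 4).
1. A lies on line BC with BA:AC = 2:(-1) ⇒ A = (-2, 7)
2. J is the centroid of triangle AUC ⇒ J = (-1, 11/3)
3. M is the intersection of line AU and line JC ⇒ M = (-1, 7/2)
4. S is where the line through B parallel to CU meets line UP ⇒ S = (1/4, 0)
2·[AMS] = 7/8, 2·[AJU] = -1/3
[AMS]:[AJU] = 7/8:-1/3 = -21/8

[AMS]:[AJU] = -21/8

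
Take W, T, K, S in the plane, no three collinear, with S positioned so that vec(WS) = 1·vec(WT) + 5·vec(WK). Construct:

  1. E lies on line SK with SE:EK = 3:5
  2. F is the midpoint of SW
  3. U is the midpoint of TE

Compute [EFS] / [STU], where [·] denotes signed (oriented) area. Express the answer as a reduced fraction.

[EFS]:[STU] = -1/5

Choose coordinates W = (0, 0), T = (1, 0), K = (0, 1), S = (1, 5).
1. E lies on line SK with SE:EK = 3:5 ⇒ E = (5/8, 7/2)
2. F is the midpoint of SW ⇒ F = (1/2, 5/2)
3. U is the midpoint of TE ⇒ U = (13/16, 7/4)
2·[EFS] = 3/16, 2·[STU] = -15/16
[EFS]:[STU] = 3/16:-15/16 = -1/5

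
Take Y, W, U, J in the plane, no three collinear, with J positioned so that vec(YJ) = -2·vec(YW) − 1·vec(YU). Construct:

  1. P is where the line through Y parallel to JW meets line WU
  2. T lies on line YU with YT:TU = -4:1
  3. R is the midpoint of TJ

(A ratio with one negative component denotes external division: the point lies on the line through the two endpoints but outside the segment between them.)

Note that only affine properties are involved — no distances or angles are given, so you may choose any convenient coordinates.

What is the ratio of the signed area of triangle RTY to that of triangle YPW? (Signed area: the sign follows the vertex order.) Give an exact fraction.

Work in coordinates with Y = (0, 0), W = (1, 0), U = (0, 1), J = (-2, -1).
1. P is where the line through Y parallel to JW meets line WU ⇒ P = (3/4, 1/4)
2. T lies on line YU with YT:TU = -4:1 ⇒ T = (0, 4/3)
3. R is the midpoint of TJ ⇒ R = (-1, 1/6)
2·[RTY] = -4/3, 2·[YPW] = -1/4
[RTY]:[YPW] = -4/3:-1/4 = 16/3

[RTY]:[YPW] = 16/3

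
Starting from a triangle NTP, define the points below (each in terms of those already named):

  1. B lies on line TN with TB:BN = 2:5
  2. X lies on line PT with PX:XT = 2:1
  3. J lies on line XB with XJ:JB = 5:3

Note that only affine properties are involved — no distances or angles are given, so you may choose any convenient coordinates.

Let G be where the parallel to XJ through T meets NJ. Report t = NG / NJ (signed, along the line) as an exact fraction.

Assign N = (0, 0), T = (1, 0), P = (0, 1) — the answer is frame-independent, so this choice is without loss of generality.
1. B lies on line TN with TB:BN = 2:5 ⇒ B = (5/7, 0)
2. X lies on line PT with PX:XT = 2:1 ⇒ X = (2/3, 1/3)
3. J lies on line XB with XJ:JB = 5:3 ⇒ J = (39/56, 1/8)
through T parallel to XJ: direction (5/168, -5/24); meets NJ at G = (39/40, 7/40)
G = N + t·(J−N) with t = 7/5

t = 7/5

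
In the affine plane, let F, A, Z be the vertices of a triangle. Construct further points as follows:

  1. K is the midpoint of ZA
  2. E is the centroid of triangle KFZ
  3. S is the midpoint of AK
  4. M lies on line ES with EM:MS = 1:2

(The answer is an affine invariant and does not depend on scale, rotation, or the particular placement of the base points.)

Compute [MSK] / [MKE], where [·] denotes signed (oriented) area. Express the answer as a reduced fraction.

Choose coordinates F = (0, 0), A = (1, 0), Z = (0, 1).
1. K is the midpoint of ZA ⇒ K = (1/2, 1/2)
2. E is the centroid of triangle KFZ ⇒ E = (1/6, 1/2)
3. S is the midpoint of AK ⇒ S = (3/4, 1/4)
4. M lies on line ES with EM:MS = 1:2 ⇒ M = (13/36, 5/12)
2·[MSK] = 1/18, 2·[MKE] = 1/36
[MSK]:[MKE] = 1/18:1/36 = 2

[MSK]:[MKE] = 2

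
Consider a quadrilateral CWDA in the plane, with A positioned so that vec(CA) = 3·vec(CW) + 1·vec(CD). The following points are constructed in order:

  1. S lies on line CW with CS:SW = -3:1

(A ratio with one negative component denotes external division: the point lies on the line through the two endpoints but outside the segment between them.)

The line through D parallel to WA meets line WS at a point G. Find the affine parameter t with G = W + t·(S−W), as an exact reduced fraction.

t = -6

Choose coordinates C = (0, 0), W = (1, 0), D = (0, 1), A = (3, 1).
1. S lies on line CW with CS:SW = -3:1 ⇒ S = (3/2, 0)
through D parallel to WA: direction (2, 1); meets WS at G = (-2, 0)
G = W + t·(S−W) with t = -6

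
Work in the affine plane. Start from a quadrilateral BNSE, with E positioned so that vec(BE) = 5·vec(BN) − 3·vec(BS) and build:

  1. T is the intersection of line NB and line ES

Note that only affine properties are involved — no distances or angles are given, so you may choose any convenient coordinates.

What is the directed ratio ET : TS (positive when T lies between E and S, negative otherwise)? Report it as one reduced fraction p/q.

ET:TS = 3

Work in coordinates with B = (0, 0), N = (1, 0), S = (0, 1), E = (5, -3).
1. T is the intersection of line NB and line ES ⇒ T = (5/4, 0)
T = E + t·(S−E) with t = 3/4, so ET:TS = t:(1−t) = 3/4:1/4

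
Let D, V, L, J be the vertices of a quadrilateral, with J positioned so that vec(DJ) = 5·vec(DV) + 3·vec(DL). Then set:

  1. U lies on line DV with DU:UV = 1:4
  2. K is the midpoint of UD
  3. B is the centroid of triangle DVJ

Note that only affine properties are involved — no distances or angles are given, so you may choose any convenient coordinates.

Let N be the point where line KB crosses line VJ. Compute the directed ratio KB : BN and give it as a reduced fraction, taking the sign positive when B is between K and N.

KB:BN = 17/10

Work in coordinates with D = (0, 0), V = (1, 0), L = (0, 1), J = (5, 3).
1. U lies on line DV with DU:UV = 1:4 ⇒ U = (1/5, 0)
2. K is the midpoint of UD ⇒ K = (1/10, 0)
3. B is the centroid of triangle DVJ ⇒ B = (2, 1)
line KB meets VJ at N = (53/17, 27/17)
B = K + t·(N−K) with t = 17/27, so KB:BN = 17/27:10/27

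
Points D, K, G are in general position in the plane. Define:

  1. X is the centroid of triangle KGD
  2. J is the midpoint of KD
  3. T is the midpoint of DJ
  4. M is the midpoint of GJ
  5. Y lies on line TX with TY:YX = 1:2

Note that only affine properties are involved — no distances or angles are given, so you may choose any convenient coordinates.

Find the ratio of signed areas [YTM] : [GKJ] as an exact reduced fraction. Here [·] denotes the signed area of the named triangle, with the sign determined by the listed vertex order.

[YTM]:[GKJ] = 1/36

Assign D = (0, 0), K = (1, 0), G = (0, 1) — the answer is frame-independent, so this choice is without loss of generality.
1. X is the centroid of triangle KGD ⇒ X = (1/3, 1/3)
2. J is the midpoint of KD ⇒ J = (1/2, 0)
3. T is the midpoint of DJ ⇒ T = (1/4, 0)
4. M is the midpoint of GJ ⇒ M = (1/4, 1/2)
5. Y lies on line TX with TY:YX = 1:2 ⇒ Y = (5/18, 1/9)
2·[YTM] = -1/72, 2·[GKJ] = -1/2
[YTM]:[GKJ] = -1/72:-1/2 = 1/36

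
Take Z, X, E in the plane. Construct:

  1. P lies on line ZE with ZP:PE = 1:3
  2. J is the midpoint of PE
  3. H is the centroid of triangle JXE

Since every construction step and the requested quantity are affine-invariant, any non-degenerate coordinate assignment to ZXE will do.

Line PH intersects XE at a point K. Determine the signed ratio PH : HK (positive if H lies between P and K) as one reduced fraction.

PH:HK = 5

Assign Z = (0, 0), X = (1, 0), E = (0, 1) — the answer is frame-independent, so this choice is without loss of generality.
1. P lies on line ZE with ZP:PE = 1:3 ⇒ P = (0, 1/4)
2. J is the midpoint of PE ⇒ J = (0, 5/8)
3. H is the centroid of triangle JXE ⇒ H = (1/3, 13/24)
line PH meets XE at K = (2/5, 3/5)
H = P + t·(K−P) with t = 5/6, so PH:HK = 5/6:1/6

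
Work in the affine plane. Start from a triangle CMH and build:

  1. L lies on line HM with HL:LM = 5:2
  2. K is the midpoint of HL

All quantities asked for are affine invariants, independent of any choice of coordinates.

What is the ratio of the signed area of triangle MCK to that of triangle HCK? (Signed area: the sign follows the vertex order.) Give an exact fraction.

Choose coordinates C = (0, 0), M = (1, 0), H = (0, 1).
1. L lies on line HM with HL:LM = 5:2 ⇒ L = (5/7, 2/7)
2. K is the midpoint of HL ⇒ K = (5/14, 9/14)
2·[MCK] = -9/14, 2·[HCK] = 5/14
[MCK]:[HCK] = -9/14:5/14 = -9/5

[MCK]:[HCK] = -9/5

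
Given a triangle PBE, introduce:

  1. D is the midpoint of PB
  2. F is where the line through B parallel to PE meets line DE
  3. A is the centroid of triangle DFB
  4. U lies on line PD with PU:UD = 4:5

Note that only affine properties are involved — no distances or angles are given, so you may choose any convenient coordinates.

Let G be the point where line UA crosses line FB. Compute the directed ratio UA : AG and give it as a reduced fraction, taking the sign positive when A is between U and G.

Choose coordinates P = (0, 0), B = (1, 0), E = (0, 1).
1. D is the midpoint of PB ⇒ D = (1/2, 0)
2. F is where the line through B parallel to PE meets line DE ⇒ F = (1, -1)
3. A is the centroid of triangle DFB ⇒ A = (5/6, -1/3)
4. U lies on line PD with PU:UD = 4:5 ⇒ U = (2/9, 0)
line UA meets FB at G = (1, -14/33)
A = U + t·(G−U) with t = 11/14, so UA:AG = 11/14:3/14

UA:AG = 11/3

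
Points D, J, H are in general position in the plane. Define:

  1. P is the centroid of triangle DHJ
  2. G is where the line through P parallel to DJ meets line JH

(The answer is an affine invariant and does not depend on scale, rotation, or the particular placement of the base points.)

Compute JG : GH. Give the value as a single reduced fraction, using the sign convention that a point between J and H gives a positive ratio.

Choose coordinates D = (0, 0), J = (1, 0), H = (0, 1).
1. P is the centroid of triangle DHJ ⇒ P = (1/3, 1/3)
2. G is where the line through P parallel to DJ meets line JH ⇒ G = (2/3, 1/3)
G = J + t·(H−J) with t = 1/3, so JG:GH = t:(1−t) = 1/3:2/3

JG:GH = 1/2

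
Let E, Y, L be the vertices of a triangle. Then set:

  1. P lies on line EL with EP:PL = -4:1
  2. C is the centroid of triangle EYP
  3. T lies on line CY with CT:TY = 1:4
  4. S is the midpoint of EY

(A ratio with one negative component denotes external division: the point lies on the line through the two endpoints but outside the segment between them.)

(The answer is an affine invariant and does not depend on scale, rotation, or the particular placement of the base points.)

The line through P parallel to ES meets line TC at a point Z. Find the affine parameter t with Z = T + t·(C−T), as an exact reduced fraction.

Work in coordinates with E = (0, 0), Y = (1, 0), L = (0, 1).
1. P lies on line EL with EP:PL = -4:1 ⇒ P = (0, 4/3)
2. C is the centroid of triangle EYP ⇒ C = (1/3, 4/9)
3. T lies on line CY with CT:TY = 1:4 ⇒ T = (7/15, 16/45)
4. S is the midpoint of EY ⇒ S = (1/2, 0)
through P parallel to ES: direction (1/2, 0); meets TC at Z = (-1, 4/3)
Z = T + t·(C−T) with t = 11

t = 11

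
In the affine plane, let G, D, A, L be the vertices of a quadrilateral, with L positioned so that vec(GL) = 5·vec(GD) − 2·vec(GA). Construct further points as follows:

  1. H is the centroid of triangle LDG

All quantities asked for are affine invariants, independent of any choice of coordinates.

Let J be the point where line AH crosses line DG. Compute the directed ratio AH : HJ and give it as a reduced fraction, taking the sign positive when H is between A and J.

AH:HJ = -5/2

Choose coordinates G = (0, 0), D = (1, 0), A = (0, 1), L = (5, -2).
1. H is the centroid of triangle LDG ⇒ H = (2, -2/3)
line AH meets DG at J = (6/5, 0)
H = A + t·(J−A) with t = 5/3, so AH:HJ = 5/3:-2/3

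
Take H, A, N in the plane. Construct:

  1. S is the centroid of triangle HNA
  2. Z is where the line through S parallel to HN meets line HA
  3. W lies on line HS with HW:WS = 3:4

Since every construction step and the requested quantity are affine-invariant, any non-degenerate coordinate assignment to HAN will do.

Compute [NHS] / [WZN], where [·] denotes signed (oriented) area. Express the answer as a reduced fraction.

[NHS]:[WZN] = 7/3

Work in coordinates with H = (0, 0), A = (1, 0), N = (0, 1).
1. S is the centroid of triangle HNA ⇒ S = (1/3, 1/3)
2. Z is where the line through S parallel to HN meets line HA ⇒ Z = (1/3, 0)
3. W lies on line HS with HW:WS = 3:4 ⇒ W = (1/7, 1/7)
2·[NHS] = 1/3, 2·[WZN] = 1/7
[NHS]:[WZN] = 1/3:1/7 = 7/3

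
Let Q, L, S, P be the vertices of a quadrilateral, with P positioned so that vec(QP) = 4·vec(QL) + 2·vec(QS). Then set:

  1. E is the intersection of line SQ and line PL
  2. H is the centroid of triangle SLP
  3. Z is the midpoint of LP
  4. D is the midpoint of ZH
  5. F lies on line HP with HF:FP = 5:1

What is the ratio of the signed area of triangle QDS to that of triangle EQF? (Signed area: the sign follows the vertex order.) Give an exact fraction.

Assign Q = (0, 0), L = (1, 0), S = (0, 1), P = (4, 2) — the answer is frame-independent, so this choice is without loss of generality.
1. E is the intersection of line SQ and line PL ⇒ E = (0, -2/3)
2. H is the centroid of triangle SLP ⇒ H = (5/3, 1)
3. Z is the midpoint of LP ⇒ Z = (5/2, 1)
4. D is the midpoint of ZH ⇒ D = (25/12, 1)
5. F lies on line HP with HF:FP = 5:1 ⇒ F = (65/18, 11/6)
2·[QDS] = 25/12, 2·[EQF] = -65/27
[QDS]:[EQF] = 25/12:-65/27 = -45/52

[QDS]:[EQF] = -45/52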